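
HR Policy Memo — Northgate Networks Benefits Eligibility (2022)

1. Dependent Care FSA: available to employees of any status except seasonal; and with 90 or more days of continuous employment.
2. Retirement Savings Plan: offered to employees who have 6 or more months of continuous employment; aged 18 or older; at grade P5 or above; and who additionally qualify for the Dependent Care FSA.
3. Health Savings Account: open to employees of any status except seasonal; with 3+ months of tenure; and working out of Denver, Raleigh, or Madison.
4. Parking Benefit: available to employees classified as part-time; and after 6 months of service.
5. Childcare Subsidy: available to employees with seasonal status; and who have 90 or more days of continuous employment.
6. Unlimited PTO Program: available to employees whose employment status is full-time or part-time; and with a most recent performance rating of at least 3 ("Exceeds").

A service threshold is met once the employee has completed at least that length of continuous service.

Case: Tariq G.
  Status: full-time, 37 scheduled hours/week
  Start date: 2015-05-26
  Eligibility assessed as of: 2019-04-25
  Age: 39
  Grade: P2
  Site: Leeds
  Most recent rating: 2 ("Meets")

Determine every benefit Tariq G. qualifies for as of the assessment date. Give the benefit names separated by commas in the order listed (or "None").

Dependent Care FSA

Service from 2015-05-26 to 2019-04-25: 1430 days.
Dependent Care FSA — status full-time ✓ (not excluded); service 1430 days ≥ 90 days ✓ → eligible.
Retirement Savings Plan — service 1430 days ≥ 6 months (≈180 days) ✓; age 39 ≥ 18 ✓; grade P2 < P5 ✗ → not eligible.
Health Savings Account — status full-time ✓ (not excluded); service 1430 days ≥ 3 months (≈90 days) ✓; site Leeds ✗ (not Denver, Raleigh, or Madison) → not eligible.
Parking Benefit — status full-time ✗ (requires part-time) → not eligible.
Childcare Subsidy — status full-time ✗ (requires seasonal) → not eligible.
Unlimited PTO Program — status full-time ✓; rating 2 < 3 ✗ → not eligible.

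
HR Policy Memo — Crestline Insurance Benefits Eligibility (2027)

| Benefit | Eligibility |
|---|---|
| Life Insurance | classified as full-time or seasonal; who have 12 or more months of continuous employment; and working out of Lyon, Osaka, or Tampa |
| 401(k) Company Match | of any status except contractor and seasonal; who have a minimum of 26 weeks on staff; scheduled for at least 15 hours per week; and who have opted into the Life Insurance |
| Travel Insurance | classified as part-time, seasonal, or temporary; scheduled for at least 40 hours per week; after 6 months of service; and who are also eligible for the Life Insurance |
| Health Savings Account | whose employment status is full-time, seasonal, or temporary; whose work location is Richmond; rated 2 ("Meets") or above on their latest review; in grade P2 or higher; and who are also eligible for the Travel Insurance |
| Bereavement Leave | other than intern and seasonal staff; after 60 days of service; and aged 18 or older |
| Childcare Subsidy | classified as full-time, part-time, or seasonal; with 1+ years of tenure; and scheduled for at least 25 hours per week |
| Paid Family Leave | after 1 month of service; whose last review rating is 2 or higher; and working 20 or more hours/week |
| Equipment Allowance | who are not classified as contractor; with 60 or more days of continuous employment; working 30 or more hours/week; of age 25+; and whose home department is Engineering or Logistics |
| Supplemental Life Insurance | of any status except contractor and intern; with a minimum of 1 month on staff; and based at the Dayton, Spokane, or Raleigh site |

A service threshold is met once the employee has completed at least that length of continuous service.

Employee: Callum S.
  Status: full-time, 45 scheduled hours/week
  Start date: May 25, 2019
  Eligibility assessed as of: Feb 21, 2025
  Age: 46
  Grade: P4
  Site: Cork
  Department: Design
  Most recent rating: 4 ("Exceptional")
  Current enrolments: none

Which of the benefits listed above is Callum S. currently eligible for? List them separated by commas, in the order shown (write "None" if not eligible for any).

Bereavement Leave, Childcare Subsidy, Paid Family Leave

Service from May 25, 2019 to Feb 21, 2025: 2099 days.
Life Insurance — status full-time ✓; service 2099 days ≥ 12 months (≈360 days) ✓; site Cork ✗ (not Lyon, Osaka, or Tampa) → not eligible.
401(k) Company Match — status full-time ✓ (not excluded); service 2099 days ≥ 26 weeks (≈182 days) ✓; 45 hrs/wk ≥ 15 ✓; not enrolled in Life Insurance ✗ → not eligible.
Travel Insurance — status full-time ✗ (requires part-time, seasonal, or temporary) → not eligible.
Health Savings Account — status full-time ✓; site Cork ✗ (not Richmond) → not eligible.
Bereavement Leave — status full-time ✓ (not excluded); service 2099 days ≥ 60 days ✓; age 46 ≥ 18 ✓ → eligible.
Childcare Subsidy — status full-time ✓; service 2099 days ≥ 1 year (≈365 days) ✓; 45 hrs/wk ≥ 25 ✓ → eligible.
Paid Family Leave — service 2099 days ≥ 1 month (≈30 days) ✓; rating 4 ≥ 2 ✓; 45 hrs/wk ≥ 20 ✓ → eligible.
Equipment Allowance — status full-time ✓ (not excluded); service 2099 days ≥ 60 days ✓; 45 hrs/wk ≥ 30 ✓; age 46 ≥ 25 ✓; dept Design ✗ → not eligible.
Supplemental Life Insurance — status full-time ✓ (not excluded); service 2099 days ≥ 1 month (≈30 days) ✓; site Cork ✗ (not Dayton, Spokane, or Raleigh) → not eligible.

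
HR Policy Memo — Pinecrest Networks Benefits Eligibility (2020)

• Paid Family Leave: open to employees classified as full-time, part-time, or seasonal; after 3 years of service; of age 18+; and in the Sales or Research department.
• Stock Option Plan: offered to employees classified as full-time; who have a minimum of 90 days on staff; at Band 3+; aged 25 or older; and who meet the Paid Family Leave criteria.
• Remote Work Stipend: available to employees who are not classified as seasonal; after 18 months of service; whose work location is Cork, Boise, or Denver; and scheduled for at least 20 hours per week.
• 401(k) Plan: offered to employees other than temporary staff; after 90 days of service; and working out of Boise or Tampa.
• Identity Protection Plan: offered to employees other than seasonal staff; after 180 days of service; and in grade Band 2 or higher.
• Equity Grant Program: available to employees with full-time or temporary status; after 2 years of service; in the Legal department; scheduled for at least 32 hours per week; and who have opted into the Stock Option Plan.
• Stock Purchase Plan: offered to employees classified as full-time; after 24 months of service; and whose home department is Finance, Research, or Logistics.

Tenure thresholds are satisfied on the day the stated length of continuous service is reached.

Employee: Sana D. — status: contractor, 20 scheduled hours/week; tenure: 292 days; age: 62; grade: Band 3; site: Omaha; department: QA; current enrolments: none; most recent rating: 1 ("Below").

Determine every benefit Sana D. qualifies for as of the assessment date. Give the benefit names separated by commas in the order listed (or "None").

Paid Family Leave — status contractor ✗ (requires full-time, part-time, or seasonal) → not eligible.
Stock Option Plan — status contractor ✗ (requires full-time) → not eligible.
Remote Work Stipend — status contractor ✓ (not excluded); service 292 days < 18 months (≈540 days) ✗ → not eligible.
401(k) Plan — status contractor ✓ (not excluded); service 292 days ≥ 90 days ✓; site Omaha ✗ (not Boise or Tampa) → not eligible.
Identity Protection Plan — status contractor ✓ (not excluded); service 292 days ≥ 180 days ✓; grade Band 3 ≥ Band 2 ✓ → eligible.
Equity Grant Program — status contractor ✗ (requires full-time or temporary) → not eligible.
Stock Purchase Plan — status contractor ✗ (requires full-time) → not eligible.

Identity Protection Plan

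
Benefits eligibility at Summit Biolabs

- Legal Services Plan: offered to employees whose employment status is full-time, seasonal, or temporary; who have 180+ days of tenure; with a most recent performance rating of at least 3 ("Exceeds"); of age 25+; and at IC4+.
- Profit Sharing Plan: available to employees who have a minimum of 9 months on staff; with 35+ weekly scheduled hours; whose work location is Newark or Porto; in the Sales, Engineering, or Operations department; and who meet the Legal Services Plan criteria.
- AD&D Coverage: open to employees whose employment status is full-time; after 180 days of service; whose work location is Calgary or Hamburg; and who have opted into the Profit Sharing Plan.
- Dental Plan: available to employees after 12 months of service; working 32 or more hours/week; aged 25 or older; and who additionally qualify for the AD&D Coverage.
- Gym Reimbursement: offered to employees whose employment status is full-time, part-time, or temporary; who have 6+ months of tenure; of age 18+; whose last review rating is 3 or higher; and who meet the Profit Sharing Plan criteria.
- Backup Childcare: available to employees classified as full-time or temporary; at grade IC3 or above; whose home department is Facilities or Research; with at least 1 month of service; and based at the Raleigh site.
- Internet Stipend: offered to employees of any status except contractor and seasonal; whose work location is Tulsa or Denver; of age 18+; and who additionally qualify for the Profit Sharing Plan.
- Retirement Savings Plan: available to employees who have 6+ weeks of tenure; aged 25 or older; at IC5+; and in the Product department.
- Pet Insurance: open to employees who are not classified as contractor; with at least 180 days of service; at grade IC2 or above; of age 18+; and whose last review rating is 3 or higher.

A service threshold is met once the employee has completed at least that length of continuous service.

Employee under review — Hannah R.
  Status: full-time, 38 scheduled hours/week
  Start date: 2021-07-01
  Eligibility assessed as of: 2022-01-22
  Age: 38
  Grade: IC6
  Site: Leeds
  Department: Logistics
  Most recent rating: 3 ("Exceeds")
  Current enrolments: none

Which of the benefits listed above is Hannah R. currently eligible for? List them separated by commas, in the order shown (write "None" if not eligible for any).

Legal Services Plan, Pet Insurance

Service from 2021-07-01 to 2022-01-22: 205 days.
Legal Services Plan — status full-time ✓; service 205 days ≥ 180 days ✓; rating 3 ≥ 3 ✓; age 38 ≥ 25 ✓; grade IC6 ≥ IC4 ✓ → eligible.
Profit Sharing Plan — service 205 days < 9 months (≈270 days) ✗ → not eligible.
AD&D Coverage — status full-time ✓; service 205 days ≥ 180 days ✓; site Leeds ✗ (not Calgary or Hamburg) → not eligible.
Dental Plan — service 205 days < 12 months (≈360 days) ✗ → not eligible.
Gym Reimbursement — status full-time ✓; service 205 days ≥ 6 months (≈180 days) ✓; age 38 ≥ 18 ✓; rating 3 ≥ 3 ✓; not eligible for Profit Sharing Plan ✗ → not eligible.
Backup Childcare — status full-time ✓; grade IC6 ≥ IC3 ✓; dept Logistics ✗ → not eligible.
Internet Stipend — status full-time ✓ (not excluded); site Leeds ✗ (not Tulsa or Denver) → not eligible.
Retirement Savings Plan — service 205 days ≥ 6 weeks (≈42 days) ✓; age 38 ≥ 25 ✓; grade IC6 ≥ IC5 ✓; dept Logistics ✗ → not eligible.
Pet Insurance — status full-time ✓ (not excluded); service 205 days ≥ 180 days ✓; grade IC6 ≥ IC2 ✓; age 38 ≥ 18 ✓; rating 3 ≥ 3 ✓ → eligible.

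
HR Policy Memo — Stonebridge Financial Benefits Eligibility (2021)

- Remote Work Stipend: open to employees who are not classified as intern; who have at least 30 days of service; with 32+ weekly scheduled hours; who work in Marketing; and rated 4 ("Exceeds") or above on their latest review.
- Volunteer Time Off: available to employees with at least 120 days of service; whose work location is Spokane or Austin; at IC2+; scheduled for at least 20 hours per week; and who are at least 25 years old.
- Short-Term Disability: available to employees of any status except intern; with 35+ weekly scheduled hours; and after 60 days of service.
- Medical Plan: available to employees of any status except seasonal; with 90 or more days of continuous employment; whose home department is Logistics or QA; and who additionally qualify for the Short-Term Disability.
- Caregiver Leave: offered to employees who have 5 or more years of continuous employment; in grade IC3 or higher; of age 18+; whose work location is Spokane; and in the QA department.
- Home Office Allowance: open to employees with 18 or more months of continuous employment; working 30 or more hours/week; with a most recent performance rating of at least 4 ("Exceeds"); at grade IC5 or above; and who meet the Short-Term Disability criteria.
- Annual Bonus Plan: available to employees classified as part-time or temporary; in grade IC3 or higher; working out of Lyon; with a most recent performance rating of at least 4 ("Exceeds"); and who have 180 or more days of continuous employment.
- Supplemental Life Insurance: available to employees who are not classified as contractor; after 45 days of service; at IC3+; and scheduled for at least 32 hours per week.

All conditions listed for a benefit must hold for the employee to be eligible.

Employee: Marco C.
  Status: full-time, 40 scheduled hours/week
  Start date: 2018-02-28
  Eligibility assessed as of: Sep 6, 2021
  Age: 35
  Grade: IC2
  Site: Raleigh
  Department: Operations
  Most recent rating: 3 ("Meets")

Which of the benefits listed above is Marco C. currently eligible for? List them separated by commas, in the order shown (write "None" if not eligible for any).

Service from 2018-02-28 to Sep 6, 2021: 1286 days.
Remote Work Stipend — status full-time ✓ (not excluded); service 1286 days ≥ 30 days ✓; 40 hrs/wk ≥ 32 ✓; dept Operations ✗ → not eligible.
Volunteer Time Off — service 1286 days ≥ 120 days ✓; site Raleigh ✗ (not Spokane or Austin) → not eligible.
Short-Term Disability — status full-time ✓ (not excluded); 40 hrs/wk ≥ 35 ✓; service 1286 days ≥ 60 days ✓ → eligible.
Medical Plan — status full-time ✓ (not excluded); service 1286 days ≥ 90 days ✓; dept Operations ✗ → not eligible.
Caregiver Leave — service 1286 days < 5 years (≈1825 days) ✗ → not eligible.
Home Office Allowance — service 1286 days ≥ 18 months (≈540 days) ✓; 40 hrs/wk ≥ 30 ✓; rating 3 < 4 ✗ → not eligible.
Annual Bonus Plan — status full-time ✗ (requires part-time or temporary) → not eligible.
Supplemental Life Insurance — status full-time ✓ (not excluded); service 1286 days ≥ 45 days ✓; grade IC2 < IC3 ✗ → not eligible.

Short-Term Disability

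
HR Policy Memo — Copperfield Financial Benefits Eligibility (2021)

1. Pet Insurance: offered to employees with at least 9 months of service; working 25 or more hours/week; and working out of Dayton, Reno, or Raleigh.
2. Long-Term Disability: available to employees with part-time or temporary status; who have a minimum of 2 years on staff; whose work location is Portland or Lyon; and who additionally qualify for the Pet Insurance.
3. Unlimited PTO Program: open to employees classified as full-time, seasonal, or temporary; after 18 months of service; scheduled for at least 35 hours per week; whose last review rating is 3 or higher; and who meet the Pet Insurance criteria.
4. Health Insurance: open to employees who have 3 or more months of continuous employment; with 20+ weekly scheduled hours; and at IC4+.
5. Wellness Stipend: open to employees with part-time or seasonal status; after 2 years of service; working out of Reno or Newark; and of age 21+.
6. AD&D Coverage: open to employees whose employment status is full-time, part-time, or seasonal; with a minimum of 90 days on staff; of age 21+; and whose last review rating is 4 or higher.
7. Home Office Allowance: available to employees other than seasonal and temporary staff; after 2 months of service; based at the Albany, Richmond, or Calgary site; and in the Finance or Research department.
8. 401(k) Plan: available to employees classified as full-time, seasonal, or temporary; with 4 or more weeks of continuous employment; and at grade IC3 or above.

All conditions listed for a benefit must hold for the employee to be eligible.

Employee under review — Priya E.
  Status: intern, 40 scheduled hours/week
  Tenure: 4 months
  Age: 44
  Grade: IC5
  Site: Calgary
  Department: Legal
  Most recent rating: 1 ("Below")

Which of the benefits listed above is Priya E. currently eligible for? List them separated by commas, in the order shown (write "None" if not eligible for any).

Pet Insurance — service 4 months < 9 months ✗ → not eligible.
Long-Term Disability — status intern ✗ (requires part-time or temporary) → not eligible.
Unlimited PTO Program — status intern ✗ (requires full-time, seasonal, or temporary) → not eligible.
Health Insurance — service 4 months ≥ 3 months ✓; 40 hrs/wk ≥ 20 ✓; grade IC5 ≥ IC4 ✓ → eligible.
Wellness Stipend — status intern ✗ (requires part-time or seasonal) → not eligible.
AD&D Coverage — status intern ✗ (requires full-time, part-time, or seasonal) → not eligible.
Home Office Allowance — status intern ✓ (not excluded); service 4 months ≥ 2 months ✓; site Calgary ✓; dept Legal ✗ → not eligible.
401(k) Plan — status intern ✗ (requires full-time, seasonal, or temporary) → not eligible.

Health Insurance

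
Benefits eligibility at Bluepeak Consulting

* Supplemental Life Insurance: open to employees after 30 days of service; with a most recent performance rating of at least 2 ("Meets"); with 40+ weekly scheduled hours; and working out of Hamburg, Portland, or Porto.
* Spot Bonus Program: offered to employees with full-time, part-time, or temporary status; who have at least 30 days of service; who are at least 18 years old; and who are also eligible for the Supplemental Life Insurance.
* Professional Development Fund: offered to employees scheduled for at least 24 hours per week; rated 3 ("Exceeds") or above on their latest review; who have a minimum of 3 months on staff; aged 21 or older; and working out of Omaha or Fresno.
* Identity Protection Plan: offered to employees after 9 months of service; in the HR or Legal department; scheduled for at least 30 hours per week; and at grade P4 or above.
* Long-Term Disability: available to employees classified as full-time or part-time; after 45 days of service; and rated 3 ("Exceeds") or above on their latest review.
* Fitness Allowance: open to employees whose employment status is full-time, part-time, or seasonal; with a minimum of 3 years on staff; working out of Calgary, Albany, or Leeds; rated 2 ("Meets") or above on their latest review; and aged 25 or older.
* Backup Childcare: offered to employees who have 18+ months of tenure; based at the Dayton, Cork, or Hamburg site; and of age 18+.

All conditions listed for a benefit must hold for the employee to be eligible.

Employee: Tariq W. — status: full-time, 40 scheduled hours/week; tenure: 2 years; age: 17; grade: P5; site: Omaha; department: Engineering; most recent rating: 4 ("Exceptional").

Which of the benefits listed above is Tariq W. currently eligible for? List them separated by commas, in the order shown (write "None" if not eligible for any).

Long-Term Disability

Supplemental Life Insurance — service 2 years ≥ 30 days ✓; rating 4 ≥ 2 ✓; 40 hrs/wk ≥ 40 ✓; site Omaha ✗ (not Hamburg, Portland, or Porto) → not eligible.
Spot Bonus Program — status full-time ✓; service 2 years ≥ 30 days ✓; age 17 < 18 ✗ → not eligible.
Professional Development Fund — 40 hrs/wk ≥ 24 ✓; rating 4 ≥ 3 ✓; service 2 years ≥ 3 months (≈90 days) ✓; age 17 < 21 ✗ → not eligible.
Identity Protection Plan — service 2 years ≥ 9 months (≈270 days) ✓; dept Engineering ✗ → not eligible.
Long-Term Disability — status full-time ✓; service 2 years ≥ 45 days ✓; rating 4 ≥ 3 ✓ → eligible.
Fitness Allowance — status full-time ✓; service 2 years < 3 years ✗ → not eligible.
Backup Childcare — service 2 years ≥ 18 months (≈540 days) ✓; site Omaha ✗ (not Dayton, Cork, or Hamburg) → not eligible.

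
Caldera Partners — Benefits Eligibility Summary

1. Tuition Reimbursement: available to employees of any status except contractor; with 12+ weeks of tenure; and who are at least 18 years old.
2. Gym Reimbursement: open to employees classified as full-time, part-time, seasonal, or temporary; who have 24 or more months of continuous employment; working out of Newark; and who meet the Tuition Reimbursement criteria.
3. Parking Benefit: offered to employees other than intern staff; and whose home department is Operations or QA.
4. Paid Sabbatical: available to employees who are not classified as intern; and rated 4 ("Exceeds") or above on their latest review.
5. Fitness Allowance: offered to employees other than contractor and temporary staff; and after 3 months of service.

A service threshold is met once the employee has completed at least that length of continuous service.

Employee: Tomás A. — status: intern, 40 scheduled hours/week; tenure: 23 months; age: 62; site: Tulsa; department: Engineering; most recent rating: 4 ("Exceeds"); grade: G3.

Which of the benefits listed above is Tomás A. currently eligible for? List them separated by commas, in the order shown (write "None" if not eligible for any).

Tuition Reimbursement — status intern ✓ (not excluded); service 23 months ≥ 12 weeks (≈84 days) ✓; age 62 ≥ 18 ✓ → eligible.
Gym Reimbursement — status intern ✗ (requires full-time, part-time, seasonal, or temporary) → not eligible.
Parking Benefit — status intern ✗ (excluded) → not eligible.
Paid Sabbatical — status intern ✗ (excluded) → not eligible.
Fitness Allowance — status intern ✓ (not excluded); service 23 months ≥ 3 months ✓ → eligible.

Tuition Reimbursement, Fitness Allowance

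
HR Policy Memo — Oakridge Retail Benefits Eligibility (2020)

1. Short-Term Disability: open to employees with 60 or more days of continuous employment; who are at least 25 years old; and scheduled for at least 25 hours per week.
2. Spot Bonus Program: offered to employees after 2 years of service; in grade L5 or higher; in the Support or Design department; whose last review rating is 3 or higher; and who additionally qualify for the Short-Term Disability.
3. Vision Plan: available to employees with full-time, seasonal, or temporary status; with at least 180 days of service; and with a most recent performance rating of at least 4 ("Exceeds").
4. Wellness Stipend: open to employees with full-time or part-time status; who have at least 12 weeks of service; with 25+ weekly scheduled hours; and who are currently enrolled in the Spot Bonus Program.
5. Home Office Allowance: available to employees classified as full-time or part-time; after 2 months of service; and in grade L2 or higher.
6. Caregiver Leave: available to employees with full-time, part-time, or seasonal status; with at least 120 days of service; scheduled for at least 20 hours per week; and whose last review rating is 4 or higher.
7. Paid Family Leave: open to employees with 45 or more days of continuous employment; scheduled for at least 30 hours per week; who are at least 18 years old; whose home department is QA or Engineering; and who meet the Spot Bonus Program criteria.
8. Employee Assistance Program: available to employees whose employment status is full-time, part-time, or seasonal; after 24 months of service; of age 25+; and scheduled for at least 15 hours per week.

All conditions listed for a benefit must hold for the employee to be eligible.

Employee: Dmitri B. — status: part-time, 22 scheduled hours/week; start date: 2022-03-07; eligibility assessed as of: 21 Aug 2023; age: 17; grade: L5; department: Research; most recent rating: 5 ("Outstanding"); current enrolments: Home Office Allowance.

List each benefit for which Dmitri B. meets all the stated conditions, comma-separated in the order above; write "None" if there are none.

Service from 2022-03-07 to 21 Aug 2023: 532 days.
Short-Term Disability — service 532 days ≥ 60 days ✓; age 17 < 25 ✗ → not eligible.
Spot Bonus Program — service 532 days < 2 years (≈730 days) ✗ → not eligible.
Vision Plan — status part-time ✗ (requires full-time, seasonal, or temporary) → not eligible.
Wellness Stipend — status part-time ✓; service 532 days ≥ 12 weeks (≈84 days) ✓; 22 hrs/wk < 25 ✗ → not eligible.
Home Office Allowance — status part-time ✓; service 532 days ≥ 2 months (≈60 days) ✓; grade L5 ≥ L2 ✓ → eligible.
Caregiver Leave — status part-time ✓; service 532 days ≥ 120 days ✓; 22 hrs/wk ≥ 20 ✓; rating 5 ≥ 4 ✓ → eligible.
Paid Family Leave — service 532 days ≥ 45 days ✓; 22 hrs/wk < 30 ✗ → not eligible.
Employee Assistance Program — status part-time ✓; service 532 days < 24 months (≈720 days) ✗ → not eligible.

Home Office Allowance, Caregiver Leave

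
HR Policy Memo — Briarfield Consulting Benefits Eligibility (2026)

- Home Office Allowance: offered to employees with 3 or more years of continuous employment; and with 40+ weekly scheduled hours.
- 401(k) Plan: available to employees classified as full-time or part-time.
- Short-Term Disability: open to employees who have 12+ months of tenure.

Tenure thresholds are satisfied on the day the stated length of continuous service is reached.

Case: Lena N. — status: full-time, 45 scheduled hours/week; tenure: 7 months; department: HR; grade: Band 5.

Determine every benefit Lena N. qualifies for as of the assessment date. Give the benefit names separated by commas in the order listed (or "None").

401(k) Plan

Home Office Allowance — service 7 months < 3 years (≈1095 days) ✗ → not eligible.
401(k) Plan — status full-time ✓ → eligible.
Short-Term Disability — service 7 months < 12 months ✗ → not eligible.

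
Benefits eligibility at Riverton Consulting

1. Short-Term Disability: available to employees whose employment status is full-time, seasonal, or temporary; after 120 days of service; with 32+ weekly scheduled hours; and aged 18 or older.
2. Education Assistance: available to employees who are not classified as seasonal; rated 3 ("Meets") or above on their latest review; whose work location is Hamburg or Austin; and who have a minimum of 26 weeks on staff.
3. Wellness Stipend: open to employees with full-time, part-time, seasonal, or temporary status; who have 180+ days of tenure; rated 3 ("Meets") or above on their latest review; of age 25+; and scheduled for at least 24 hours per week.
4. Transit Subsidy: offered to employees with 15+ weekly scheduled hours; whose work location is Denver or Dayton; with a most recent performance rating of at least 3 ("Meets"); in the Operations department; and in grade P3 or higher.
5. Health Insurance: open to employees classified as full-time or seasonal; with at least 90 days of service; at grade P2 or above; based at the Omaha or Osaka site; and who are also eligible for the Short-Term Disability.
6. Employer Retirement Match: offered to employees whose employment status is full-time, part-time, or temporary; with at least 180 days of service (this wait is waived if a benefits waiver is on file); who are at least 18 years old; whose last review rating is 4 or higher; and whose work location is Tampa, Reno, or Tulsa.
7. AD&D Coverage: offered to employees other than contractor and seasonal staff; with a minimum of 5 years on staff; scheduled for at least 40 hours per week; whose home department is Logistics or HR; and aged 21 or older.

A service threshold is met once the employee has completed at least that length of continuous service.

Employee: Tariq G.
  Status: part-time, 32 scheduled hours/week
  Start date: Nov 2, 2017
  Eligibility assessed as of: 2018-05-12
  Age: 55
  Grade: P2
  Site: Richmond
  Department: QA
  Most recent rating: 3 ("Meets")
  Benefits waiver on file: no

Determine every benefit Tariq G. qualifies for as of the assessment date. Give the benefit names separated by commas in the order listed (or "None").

Wellness Stipend

Service from Nov 2, 2017 to 2018-05-12: 191 days.
Short-Term Disability — status part-time ✗ (requires full-time, seasonal, or temporary) → not eligible.
Education Assistance — status part-time ✓ (not excluded); rating 3 ≥ 3 ✓; site Richmond ✗ (not Hamburg or Austin) → not eligible.
Wellness Stipend — status part-time ✓; service 191 days ≥ 180 days ✓; rating 3 ≥ 3 ✓; age 55 ≥ 25 ✓; 32 hrs/wk ≥ 24 ✓ → eligible.
Transit Subsidy — 32 hrs/wk ≥ 15 ✓; site Richmond ✗ (not Denver or Dayton) → not eligible.
Health Insurance — status part-time ✗ (requires full-time or seasonal) → not eligible.
Employer Retirement Match — status part-time ✓; no waiver, service 191 days ≥ 180 days ✓; age 55 ≥ 18 ✓; rating 3 < 4 ✗ → not eligible.
AD&D Coverage — status part-time ✓ (not excluded); service 191 days < 5 years (≈1825 days) ✗ → not eligible.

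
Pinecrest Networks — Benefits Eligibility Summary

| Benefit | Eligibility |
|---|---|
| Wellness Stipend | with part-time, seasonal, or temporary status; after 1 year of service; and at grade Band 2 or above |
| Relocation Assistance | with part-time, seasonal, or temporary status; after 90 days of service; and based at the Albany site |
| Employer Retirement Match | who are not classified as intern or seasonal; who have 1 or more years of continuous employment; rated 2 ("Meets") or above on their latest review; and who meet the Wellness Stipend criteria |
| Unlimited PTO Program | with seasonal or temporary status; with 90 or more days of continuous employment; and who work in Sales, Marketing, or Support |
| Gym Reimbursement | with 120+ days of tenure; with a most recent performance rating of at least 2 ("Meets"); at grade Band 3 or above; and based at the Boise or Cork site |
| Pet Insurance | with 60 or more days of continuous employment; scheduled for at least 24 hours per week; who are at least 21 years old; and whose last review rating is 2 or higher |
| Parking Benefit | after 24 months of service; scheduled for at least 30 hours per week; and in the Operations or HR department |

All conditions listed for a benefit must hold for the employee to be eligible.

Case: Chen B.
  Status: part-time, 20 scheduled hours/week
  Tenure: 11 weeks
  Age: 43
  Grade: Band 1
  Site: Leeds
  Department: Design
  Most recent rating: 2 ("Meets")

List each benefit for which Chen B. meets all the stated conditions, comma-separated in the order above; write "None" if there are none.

None

Wellness Stipend — status part-time ✓; service 11 weeks < 1 year (≈365 days) ✗ → not eligible.
Relocation Assistance — status part-time ✓; service 11 weeks < 90 days ✗ → not eligible.
Employer Retirement Match — status part-time ✓ (not excluded); service 11 weeks < 1 year (≈365 days) ✗ → not eligible.
Unlimited PTO Program — status part-time ✗ (requires seasonal or temporary) → not eligible.
Gym Reimbursement — service 11 weeks < 120 days ✗ → not eligible.
Pet Insurance — service 11 weeks ≥ 60 days ✓; 20 hrs/wk < 24 ✗ → not eligible.
Parking Benefit — service 11 weeks < 24 months (≈720 days) ✗ → not eligible.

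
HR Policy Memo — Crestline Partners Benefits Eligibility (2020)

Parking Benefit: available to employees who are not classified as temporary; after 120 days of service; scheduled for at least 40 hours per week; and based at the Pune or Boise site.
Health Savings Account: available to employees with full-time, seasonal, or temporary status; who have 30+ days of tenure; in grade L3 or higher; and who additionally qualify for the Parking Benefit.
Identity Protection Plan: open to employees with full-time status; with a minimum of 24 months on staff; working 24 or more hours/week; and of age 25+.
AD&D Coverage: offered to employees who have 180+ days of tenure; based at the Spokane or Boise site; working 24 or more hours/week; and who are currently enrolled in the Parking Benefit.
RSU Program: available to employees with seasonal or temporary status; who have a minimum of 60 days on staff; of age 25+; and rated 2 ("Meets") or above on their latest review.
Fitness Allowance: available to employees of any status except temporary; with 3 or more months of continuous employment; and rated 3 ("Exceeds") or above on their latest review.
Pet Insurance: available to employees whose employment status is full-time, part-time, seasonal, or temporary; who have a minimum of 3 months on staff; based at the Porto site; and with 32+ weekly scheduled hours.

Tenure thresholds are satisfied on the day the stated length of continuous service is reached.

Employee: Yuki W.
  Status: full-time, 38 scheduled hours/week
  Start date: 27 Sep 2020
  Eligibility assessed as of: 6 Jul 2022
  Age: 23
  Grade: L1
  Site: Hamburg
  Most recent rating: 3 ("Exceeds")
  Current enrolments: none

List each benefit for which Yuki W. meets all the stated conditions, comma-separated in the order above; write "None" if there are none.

Fitness Allowance

Service from 27 Sep 2020 to 6 Jul 2022: 647 days.
Parking Benefit — status full-time ✓ (not excluded); service 647 days ≥ 120 days ✓; 38 hrs/wk < 40 ✗ → not eligible.
Health Savings Account — status full-time ✓; service 647 days ≥ 30 days ✓; grade L1 < L3 ✗ → not eligible.
Identity Protection Plan — status full-time ✓; service 647 days < 24 months (≈720 days) ✗ → not eligible.
AD&D Coverage — service 647 days ≥ 180 days ✓; site Hamburg ✗ (not Spokane or Boise) → not eligible.
RSU Program — status full-time ✗ (requires seasonal or temporary) → not eligible.
Fitness Allowance — status full-time ✓ (not excluded); service 647 days ≥ 3 months (≈90 days) ✓; rating 3 ≥ 3 ✓ → eligible.
Pet Insurance — status full-time ✓; service 647 days ≥ 3 months (≈90 days) ✓; site Hamburg ✗ (not Porto) → not eligible.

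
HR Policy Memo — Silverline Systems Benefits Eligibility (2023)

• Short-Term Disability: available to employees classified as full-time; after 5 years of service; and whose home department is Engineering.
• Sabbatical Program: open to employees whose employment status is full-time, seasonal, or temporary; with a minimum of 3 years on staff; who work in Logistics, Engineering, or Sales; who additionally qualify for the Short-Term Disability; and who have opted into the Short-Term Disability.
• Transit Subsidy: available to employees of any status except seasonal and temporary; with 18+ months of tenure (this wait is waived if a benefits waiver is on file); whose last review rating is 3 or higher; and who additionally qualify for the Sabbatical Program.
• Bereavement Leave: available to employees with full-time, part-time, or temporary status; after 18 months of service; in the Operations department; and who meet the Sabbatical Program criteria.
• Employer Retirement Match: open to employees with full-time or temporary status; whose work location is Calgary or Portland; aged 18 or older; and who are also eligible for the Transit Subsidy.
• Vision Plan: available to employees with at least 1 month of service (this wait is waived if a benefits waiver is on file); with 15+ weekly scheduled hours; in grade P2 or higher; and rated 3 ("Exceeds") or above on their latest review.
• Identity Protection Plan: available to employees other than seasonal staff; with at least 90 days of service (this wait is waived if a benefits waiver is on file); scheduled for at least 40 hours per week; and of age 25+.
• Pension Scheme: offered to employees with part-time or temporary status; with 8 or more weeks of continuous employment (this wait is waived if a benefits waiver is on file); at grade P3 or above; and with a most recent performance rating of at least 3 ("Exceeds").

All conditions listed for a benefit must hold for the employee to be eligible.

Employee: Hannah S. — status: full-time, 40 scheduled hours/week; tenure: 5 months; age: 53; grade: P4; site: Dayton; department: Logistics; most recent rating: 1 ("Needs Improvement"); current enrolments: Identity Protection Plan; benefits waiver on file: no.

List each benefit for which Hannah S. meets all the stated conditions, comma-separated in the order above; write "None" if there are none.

Short-Term Disability — status full-time ✓; service 5 months < 5 years (≈1825 days) ✗ → not eligible.
Sabbatical Program — status full-time ✓; service 5 months < 3 years (≈1095 days) ✗ → not eligible.
Transit Subsidy — status full-time ✓ (not excluded); no waiver, service 5 months < 18 months ✗ → not eligible.
Bereavement Leave — status full-time ✓; service 5 months < 18 months ✗ → not eligible.
Employer Retirement Match — status full-time ✓; site Dayton ✗ (not Calgary or Portland) → not eligible.
Vision Plan — no waiver, service 5 months ≥ 1 month ✓; 40 hrs/wk ≥ 15 ✓; grade P4 ≥ P2 ✓; rating 1 < 3 ✗ → not eligible.
Identity Protection Plan — status full-time ✓ (not excluded); no waiver, service 5 months ≥ 90 days ✓; 40 hrs/wk ≥ 40 ✓; age 53 ≥ 25 ✓ → eligible.
Pension Scheme — status full-time ✗ (requires part-time or temporary) → not eligible.

Identity Protection Plan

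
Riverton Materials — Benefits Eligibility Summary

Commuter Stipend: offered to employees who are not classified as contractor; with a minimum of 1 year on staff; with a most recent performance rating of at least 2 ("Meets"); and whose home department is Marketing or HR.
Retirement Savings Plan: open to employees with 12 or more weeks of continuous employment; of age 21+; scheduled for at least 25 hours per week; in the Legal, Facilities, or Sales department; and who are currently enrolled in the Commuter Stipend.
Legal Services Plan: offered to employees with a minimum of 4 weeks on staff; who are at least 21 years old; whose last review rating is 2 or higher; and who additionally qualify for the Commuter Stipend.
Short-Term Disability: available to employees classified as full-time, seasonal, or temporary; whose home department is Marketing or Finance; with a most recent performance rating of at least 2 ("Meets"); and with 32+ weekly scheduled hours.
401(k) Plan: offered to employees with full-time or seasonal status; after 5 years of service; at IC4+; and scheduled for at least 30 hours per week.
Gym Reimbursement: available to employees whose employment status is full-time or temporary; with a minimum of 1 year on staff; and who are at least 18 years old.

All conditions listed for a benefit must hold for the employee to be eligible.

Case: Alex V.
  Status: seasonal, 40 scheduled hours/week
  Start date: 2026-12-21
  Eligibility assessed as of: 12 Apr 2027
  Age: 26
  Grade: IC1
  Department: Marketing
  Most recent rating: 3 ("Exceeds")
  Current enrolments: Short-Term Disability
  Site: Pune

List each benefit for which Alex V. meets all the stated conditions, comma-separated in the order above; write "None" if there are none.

Short-Term Disability

Service from 2026-12-21 to 12 Apr 2027: 112 days.
Commuter Stipend — status seasonal ✓ (not excluded); service 112 days < 1 year (≈365 days) ✗ → not eligible.
Retirement Savings Plan — service 112 days ≥ 12 weeks (≈84 days) ✓; age 26 ≥ 21 ✓; 40 hrs/wk ≥ 25 ✓; dept Marketing ✗ → not eligible.
Legal Services Plan — service 112 days ≥ 4 weeks (≈28 days) ✓; age 26 ≥ 21 ✓; rating 3 ≥ 2 ✓; not eligible for Commuter Stipend ✗ → not eligible.
Short-Term Disability — status seasonal ✓; dept Marketing ✓; rating 3 ≥ 2 ✓; 40 hrs/wk ≥ 32 ✓ → eligible.
401(k) Plan — status seasonal ✓; service 112 days < 5 years (≈1825 days) ✗ → not eligible.
Gym Reimbursement — status seasonal ✗ (requires full-time or temporary) → not eligible.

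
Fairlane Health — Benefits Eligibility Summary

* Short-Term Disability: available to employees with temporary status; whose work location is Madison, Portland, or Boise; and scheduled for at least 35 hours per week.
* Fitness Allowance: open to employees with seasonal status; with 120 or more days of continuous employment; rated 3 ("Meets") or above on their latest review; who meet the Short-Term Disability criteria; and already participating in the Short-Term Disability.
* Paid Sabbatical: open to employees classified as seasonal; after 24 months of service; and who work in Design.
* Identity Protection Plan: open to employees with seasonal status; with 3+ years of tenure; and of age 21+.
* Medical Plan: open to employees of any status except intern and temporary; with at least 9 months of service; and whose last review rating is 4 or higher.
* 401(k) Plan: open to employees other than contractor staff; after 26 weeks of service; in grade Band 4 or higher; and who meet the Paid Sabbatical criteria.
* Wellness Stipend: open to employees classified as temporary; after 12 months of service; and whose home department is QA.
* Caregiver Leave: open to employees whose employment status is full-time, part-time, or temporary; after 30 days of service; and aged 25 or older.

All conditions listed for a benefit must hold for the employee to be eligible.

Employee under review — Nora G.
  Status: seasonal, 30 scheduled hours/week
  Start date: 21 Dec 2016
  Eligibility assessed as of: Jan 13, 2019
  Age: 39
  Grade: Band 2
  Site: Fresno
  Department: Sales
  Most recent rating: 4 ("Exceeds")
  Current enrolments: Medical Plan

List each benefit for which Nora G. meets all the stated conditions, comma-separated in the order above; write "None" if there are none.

Service from 21 Dec 2016 to Jan 13, 2019: 753 days.
Short-Term Disability — status seasonal ✗ (requires temporary) → not eligible.
Fitness Allowance — status seasonal ✓; service 753 days ≥ 120 days ✓; rating 4 ≥ 3 ✓; not eligible for Short-Term Disability ✗ → not eligible.
Paid Sabbatical — status seasonal ✓; service 753 days ≥ 24 months (≈720 days) ✓; dept Sales ✗ → not eligible.
Identity Protection Plan — status seasonal ✓; service 753 days < 3 years (≈1095 days) ✗ → not eligible.
Medical Plan — status seasonal ✓ (not excluded); service 753 days ≥ 9 months (≈270 days) ✓; rating 4 ≥ 4 ✓ → eligible.
401(k) Plan — status seasonal ✓ (not excluded); service 753 days ≥ 26 weeks (≈182 days) ✓; grade Band 2 < Band 4 ✗ → not eligible.
Wellness Stipend — status seasonal ✗ (requires temporary) → not eligible.
Caregiver Leave — status seasonal ✗ (requires full-time, part-time, or temporary) → not eligible.

Medical Plan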